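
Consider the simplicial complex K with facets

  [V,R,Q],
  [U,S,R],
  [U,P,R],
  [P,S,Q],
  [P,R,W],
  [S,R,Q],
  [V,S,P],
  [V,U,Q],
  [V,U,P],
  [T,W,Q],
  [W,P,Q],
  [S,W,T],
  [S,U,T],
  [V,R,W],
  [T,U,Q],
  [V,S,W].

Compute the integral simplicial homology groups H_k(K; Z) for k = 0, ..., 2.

Take the total order P < Q < R < S < T < U < V < W on the vertex set. Then K (dimension 2) consists of the simplices:

  0-simplices (8): P, Q, R, S, T, U, V, W
  1-simplices (24): PQ, PR, PS, PU, PV, PW, QR, QS, QT, QU, QV, QW, RS, RU, RV, RW, ST, SU, SV, SW, TU, TW, UV, VW
  2-simplices (16): PQS, PQW, PRU, PRW, PSV, PUV, QRS, QRV, QTU, QTW, QUV, RSU, RVW, STU, STW, SVW

so the chain groups are C_0 ≅ Z^8, C_1 ≅ Z^24, C_2 ≅ Z^16.

∂_1: C_1 → C_0 is given by ∂[p,q] = [q] − [p].
The resulting 8×24 matrix has rank 7, and its Smith normal form has invariant factors (1,1,1,1,1,1,1).

∂_2: C_2 → C_1 sends each 2-simplex [p,q,r] to [q,r] − [p,r] + [p,q]. For instance
  ∂QUV = UV − QV + QU,
  ∂PRW = RW − PW + PR.
The resulting 24×16 matrix has rank 15, and its Smith normal form has invariant factors (1,1,1,1,1,1,1,1,1,1,1,1,1,1,1).

Reading off H_k = ker ∂_k / im ∂_{k+1}:

  H_0: rank C_0 − rank ∂_1 = 8 − 7 = 1, and the invariant factors of ∂_1 are all 1, so H_0 = Z.
  H_1: rank ker ∂_1 − rank ∂_2 = (24 − 7) − 15 = 2, and the invariant factors of ∂_2 are all 1, so H_1 = Z^2.
  H_2: rank ker ∂_2 − rank ∂_3 = (16 − 15) − 0 = 1, and there is no ∂_3, so H_2 = Z.

H_0 = Z,  H_1 = Z^2,  H_2 = Z.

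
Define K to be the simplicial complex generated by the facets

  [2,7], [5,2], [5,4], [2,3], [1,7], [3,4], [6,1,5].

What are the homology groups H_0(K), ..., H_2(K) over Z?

H_0 ≅ Z,  H_1 ≅ Z^2,  H_2 = 0.

We work with the vertex ordering 1 < 2 < 3 < 4 < 5 < 6 < 7. The simplices of K, each written with vertices in increasing order, are:

  0-simplices (7): [1], [2], [3], [4], [5], [6], [7]
  1-simplices (9): [1,5], [1,6], [1,7], [2,3], [2,5], [2,7], [3,4], [4,5], [5,6]
  2-simplices (1): [1,5,6]

so the chain groups are C_0 ≅ Z^7, C_1 ≅ Z^9, C_2 ≅ Z^1.

Boundary ∂_1: C_1 → C_0 maps an edge to its endpoints' difference, ∂[p,q] = q − p. For instance
  ∂[4,5] = [5] − [4].
As a 7×9 matrix over Z this has rank 6, with invariant factors (1,1,1,1,1,1).

The boundary map ∂_2: C_2 → C_1 acts by ∂[p,q,r] = [q,r] − [p,r] + [p,q]. For instance
  ∂[1,5,6] = [5,6] − [1,6] + [1,5].
As a 9×1 matrix over Z this has rank 1, with invariant factors (1).

Now H_k = ker ∂_k / im ∂_{k+1}, so:

  H_0: rank C_0 − rank ∂_1 = 7 − 6 = 1, and the invariant factors of ∂_1 are all 1, so H_0 ≅ Z.
  H_1: rank ker ∂_1 − rank ∂_2 = (9 − 6) − 1 = 2, and the invariant factors of ∂_2 are all 1, so H_1 ≅ Z^2.
  H_2: rank ker ∂_2 − rank ∂_3 = (1 − 1) − 0 = 0, and there is no ∂_3, so H_2 ≅ 0.

As a check, the Euler characteristic is 7 − 9 + 1 = -1, which agrees with 1 − 2 + 0 = -1.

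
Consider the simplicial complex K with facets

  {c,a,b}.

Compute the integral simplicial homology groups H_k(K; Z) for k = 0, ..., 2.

H_0 ≅ Z,  H_1 = 0,  H_2 = 0.

K has 3 vertices, 3 edges, 1 triangle.
rank ∂_0 = 0, rank ∂_1 = 2 ⇒ b_0 = 3 − 0 − 2 = 1; all invariant factors of ∂_1 are 1 so no torsion. So H_0 ≅ Z.
rank ∂_1 = 2, rank ∂_2 = 1 ⇒ b_1 = 3 − 2 − 1 = 0; all invariant factors of ∂_2 are 1 so no torsion. So H_1 ≅ 0.
rank ∂_2 = 1, rank ∂_3 = 0 ⇒ b_2 = 1 − 1 − 0 = 0. So H_2 ≅ 0.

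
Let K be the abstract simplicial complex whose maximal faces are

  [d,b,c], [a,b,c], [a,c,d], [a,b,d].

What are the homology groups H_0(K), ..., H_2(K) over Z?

H_0 ≅ Z,  H_1 = 0,  H_2 ≅ Z.

Order the vertices as a < b < c < d. Listing each simplex with vertices in this order, K has dimension 2 with simplices:

  0-simplices (4): a, b, c, d
  1-simplices (6): ab, ac, ad, bc, bd, cd
  2-simplices (4): abc, abd, acd, bcd

Hence C_0 ≅ Z^4, C_1 ≅ Z^6, C_2 ≅ Z^4.

Boundary ∂_1: C_1 → C_0 is given by ∂[p,q] = [q] − [p]. For instance
  ∂ab = b − a.
As a 4×6 matrix over Z this has rank 3, with invariant factors (1,1,1).

The boundary map ∂_2: C_2 → C_1 maps a triangle to the signed sum of its edges. For instance
  ∂acd = cd − ad + ac,
  ∂abc = bc − ac + ab.
This gives a 6×4 integer matrix of rank 3; reducing to Smith normal form yields diagonal entries (1,1,1).

Computing H_k = (kernel of ∂_k) / (image of ∂_{k+1}):

  H_0: rank C_0 − rank ∂_1 = 4 − 3 = 1, and the invariant factors of ∂_1 are all 1, so H_0 = Z.
  H_1: rank ker ∂_1 − rank ∂_2 = (6 − 3) − 3 = 0, and the invariant factors of ∂_2 are all 1, so H_1 = 0.
  H_2: rank ker ∂_2 − rank ∂_3 = (4 − 3) − 0 = 1, and there is no ∂_3, so H_2 = Z.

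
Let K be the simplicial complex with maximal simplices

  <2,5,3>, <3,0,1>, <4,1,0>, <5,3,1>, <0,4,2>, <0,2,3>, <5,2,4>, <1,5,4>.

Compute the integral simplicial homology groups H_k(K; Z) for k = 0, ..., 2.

Order the vertices as 0 < 1 < 2 < 3 < 4 < 5. Listing each simplex with vertices in this order, K has dimension 2 with simplices:

  0-simplices (6): [0], [1], [2], [3], [4], [5]
  1-simplices (12): [0,1], [0,2], [0,3], [0,4], [1,3], [1,4], [1,5], [2,3], [2,4], [2,5], [3,5], [4,5]
  2-simplices (8): [0,1,3], [0,1,4], [0,2,3], [0,2,4], [1,3,5], [1,4,5], [2,3,5], [2,4,5]

giving chain groups C_0 ≅ Z^6, C_1 ≅ Z^12, C_2 ≅ Z^8.

∂_1: C_1 → C_0 maps an edge to its endpoints' difference, ∂[p,q] = q − p. For instance
  ∂[0,1] = [1] − [0].
As a 6×12 matrix over Z this has rank 5, with invariant factors (1,1,1,1,1).

The boundary map ∂_2: C_2 → C_1 acts by ∂[p,q,r] = [q,r] − [p,r] + [p,q]. For instance
  ∂[1,3,5] = [3,5] − [1,5] + [1,3],
  ∂[0,1,3] = [1,3] − [0,3] + [0,1].
The resulting 12×8 matrix has rank 7, and its Smith normal form has invariant factors (1,1,1,1,1,1,1).

Now H_k = ker ∂_k / im ∂_{k+1}, so:

  H_0: rank C_0 − rank ∂_1 = 6 − 5 = 1, and the invariant factors of ∂_1 are all 1, so H_0 ≅ Z.
  H_1: rank ker ∂_1 − rank ∂_2 = (12 − 5) − 7 = 0, and the invariant factors of ∂_2 are all 1, so H_1 ≅ 0.
  H_2: rank ker ∂_2 − rank ∂_3 = (8 − 7) − 0 = 1, and there is no ∂_3, so H_2 ≅ Z.

H_0 ≅ Z,  H_1 = 0,  H_2 ≅ Z.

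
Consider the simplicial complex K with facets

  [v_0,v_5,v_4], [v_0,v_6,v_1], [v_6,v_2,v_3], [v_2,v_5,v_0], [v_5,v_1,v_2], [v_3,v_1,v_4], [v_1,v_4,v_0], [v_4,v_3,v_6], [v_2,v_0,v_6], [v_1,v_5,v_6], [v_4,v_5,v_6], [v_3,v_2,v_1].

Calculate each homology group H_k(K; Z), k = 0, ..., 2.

H_0 = Z,  H_1 = Z/2Z,  H_2 = 0.

We work with the vertex ordering v_0 < v_1 < v_2 < v_3 < v_4 < v_5 < v_6. The simplices of K, each written with vertices in increasing order, are:

  0-simplices (7): [v_0], [v_1], [v_2], [v_3], [v_4], [v_5], [v_6]
  1-simplices (18): (18 of them)
  2-simplices (12): (12 of them)

giving chain groups C_0 ≅ Z^7, C_1 ≅ Z^18, C_2 ≅ Z^12.

The boundary map ∂_1: C_1 → C_0 maps an edge to its endpoints' difference, ∂[p,q] = q − p. For instance
  ∂[v_4,v_6] = [v_6] − [v_4].
This gives a 7×18 integer matrix of rank 6; reducing to Smith normal form yields diagonal entries (1,1,1,1,1,1).

∂_2: C_2 → C_1 maps a triangle to the signed sum of its edges. For instance
  ∂[v_0,v_1,v_6] = [v_1,v_6] − [v_0,v_6] + [v_0,v_1],
  ∂[v_1,v_2,v_3] = [v_2,v_3] − [v_1,v_3] + [v_1,v_2].
The resulting 18×12 matrix has rank 12, and its Smith normal form has invariant factors (1,1,1,1,1,1,1,1,1,1,1,2).

Reading off H_k = ker ∂_k / im ∂_{k+1}:

  H_0: rank C_0 − rank ∂_1 = 7 − 6 = 1, and the invariant factors of ∂_1 are all 1, so H_0 = Z.
  H_1: rank ker ∂_1 − rank ∂_2 = (18 − 6) − 12 = 0, and ∂_2 has invariant factor 2 > 1, so H_1 = Z/2Z.
  H_2: rank ker ∂_2 − rank ∂_3 = (12 − 12) − 0 = 0, and there is no ∂_3, so H_2 = 0.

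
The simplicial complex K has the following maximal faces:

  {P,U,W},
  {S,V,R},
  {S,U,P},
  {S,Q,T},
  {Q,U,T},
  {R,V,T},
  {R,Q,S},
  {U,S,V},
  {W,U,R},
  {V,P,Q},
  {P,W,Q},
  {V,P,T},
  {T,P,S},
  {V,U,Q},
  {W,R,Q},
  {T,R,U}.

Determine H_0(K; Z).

Order the vertices as P < Q < R < S < T < U < V < W. Listing each simplex with vertices in this order, K has dimension 2 with simplices:

  0-simplices (8): P, Q, R, S, T, U, V, W
  1-simplices (24): PQ, PS, PT, PU, PV, PW, QR, QS, QT, QU, QV, QW, RS, RT, RU, RV, RW, ST, SU, SV, TU, TV, UV, UW
  2-simplices (16): PQV, PQW, PST, PSU, PTV, PUW, QRS, QRW, QST, QTU, QUV, RSV, RTU, RTV, RUW, SUV

Hence C_0 ≅ Z^8, C_1 ≅ Z^24, C_2 ≅ Z^16.

Boundary ∂_1: C_1 → C_0 is given by ∂[p,q] = [q] − [p].
The 8×24 boundary matrix has rank 7 and Smith normal form diag(1,1,1,1,1,1,1).

The boundary map ∂_2: C_2 → C_1 sends each 2-simplex [p,q,r] to [q,r] − [p,r] + [p,q]. For instance
  ∂RTU = TU − RU + RT,
  ∂QRS = RS − QS + QR.
As a 24×16 matrix over Z this has rank 15, with invariant factors (1,1,1,1,1,1,1,1,1,1,1,1,1,1,1).

Computing H_k = (kernel of ∂_k) / (image of ∂_{k+1}):

  H_0: rank C_0 − rank ∂_1 = 8 − 7 = 1, and the invariant factors of ∂_1 are all 1, so H_0 = Z.

H_0 ≅ Z.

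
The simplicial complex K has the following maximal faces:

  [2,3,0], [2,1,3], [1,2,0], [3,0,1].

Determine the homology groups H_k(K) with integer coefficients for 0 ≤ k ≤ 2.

H_0 ≅ Z,  H_1 = 0,  H_2 ≅ Z.

K has 4 vertices, 6 edges, 4 triangles.
rank ∂_0 = 0, rank ∂_1 = 3 ⇒ b_0 = 4 − 0 − 3 = 1; all invariant factors of ∂_1 are 1 so no torsion. So H_0 = Z.
rank ∂_1 = 3, rank ∂_2 = 3 ⇒ b_1 = 6 − 3 − 3 = 0; all invariant factors of ∂_2 are 1 so no torsion. So H_1 = 0.
rank ∂_2 = 3, rank ∂_3 = 0 ⇒ b_2 = 4 − 3 − 0 = 1. So H_2 = Z.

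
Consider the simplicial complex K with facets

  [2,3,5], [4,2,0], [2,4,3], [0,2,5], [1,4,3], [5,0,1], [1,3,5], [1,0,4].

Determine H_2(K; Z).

Fix the vertex order 0 < 1 < 2 < 3 < 4 < 5 and write every simplex with vertices in increasing order. Then dim K = 2 and the simplices of K are:

  0-simplices (6): [0], [1], [2], [3], [4], [5]
  1-simplices (12): [0,1], [0,2], [0,4], [0,5], [1,3], [1,4], [1,5], [2,3], [2,4], [2,5], [3,4], [3,5]
  2-simplices (8): [0,1,4], [0,1,5], [0,2,4], [0,2,5], [1,3,4], [1,3,5], [2,3,4], [2,3,5]

so the chain groups are C_0 ≅ Z^6, C_1 ≅ Z^12, C_2 ≅ Z^8.

∂_1: C_1 → C_0 maps an edge to its endpoints' difference, ∂[p,q] = q − p. For instance
  ∂[3,5] = [5] − [3].
As a 6×12 matrix over Z this has rank 5, with invariant factors (1,1,1,1,1).

The boundary map ∂_2: C_2 → C_1 acts by ∂[p,q,r] = [q,r] − [p,r] + [p,q]. For instance
  ∂[2,3,4] = [3,4] − [2,4] + [2,3],
  ∂[2,3,5] = [3,5] − [2,5] + [2,3].
The resulting 12×8 matrix has rank 7, and its Smith normal form has invariant factors (1,1,1,1,1,1,1).

Now H_k = ker ∂_k / im ∂_{k+1}, so:

  H_2: rank ker ∂_2 − rank ∂_3 = (8 − 7) − 0 = 1, and there is no ∂_3, so H_2 ≅ Z.

(K is a triangulation of the 2-sphere S^2.)

H_2 ≅ Z.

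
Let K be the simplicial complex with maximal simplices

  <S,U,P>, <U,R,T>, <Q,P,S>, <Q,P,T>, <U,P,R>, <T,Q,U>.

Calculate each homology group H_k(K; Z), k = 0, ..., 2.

H_0 = Z,  H_1 = Z,  H_2 = 0.

K has 6 vertices, 12 edges, 6 triangles.
rank ∂_0 = 0, rank ∂_1 = 5 ⇒ b_0 = 6 − 0 − 5 = 1; all invariant factors of ∂_1 are 1 so no torsion. So H_0 = Z.
rank ∂_1 = 5, rank ∂_2 = 6 ⇒ b_1 = 12 − 5 − 6 = 1; all invariant factors of ∂_2 are 1 so no torsion. So H_1 = Z.
rank ∂_2 = 6, rank ∂_3 = 0 ⇒ b_2 = 6 − 6 − 0 = 0. So H_2 = 0.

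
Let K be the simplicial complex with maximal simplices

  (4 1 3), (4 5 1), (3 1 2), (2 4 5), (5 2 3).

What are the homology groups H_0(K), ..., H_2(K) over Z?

H_0 = Z,  H_1 = Z,  H_2 = 0.

Order the vertices as 1 < 2 < 3 < 4 < 5. Listing each simplex with vertices in this order, K has dimension 2 with simplices:

  0-simplices (5): [1], [2], [3], [4], [5]
  1-simplices (10): [1,2], [1,3], [1,4], [1,5], [2,3], [2,4], [2,5], [3,4], [3,5], [4,5]
  2-simplices (5): [1,2,3], [1,3,4], [1,4,5], [2,3,5], [2,4,5]

Hence C_0 ≅ Z^5, C_1 ≅ Z^10, C_2 ≅ Z^5.

The boundary map ∂_1: C_1 → C_0 is given by ∂[p,q] = [q] − [p].
The 5×10 boundary matrix has rank 4 and Smith normal form diag(1,1,1,1).

Boundary ∂_2: C_2 → C_1 maps a triangle to the signed sum of its edges. For instance
  ∂[2,3,5] = [3,5] − [2,5] + [2,3],
  ∂[1,3,4] = [3,4] − [1,4] + [1,3].
The 10×5 boundary matrix has rank 5 and Smith normal form diag(1,1,1,1,1).

Now H_k = ker ∂_k / im ∂_{k+1}, so:

  H_0: rank C_0 − rank ∂_1 = 5 − 4 = 1, and the invariant factors of ∂_1 are all 1, so H_0 ≅ Z.
  H_1: rank ker ∂_1 − rank ∂_2 = (10 − 4) − 5 = 1, and the invariant factors of ∂_2 are all 1, so H_1 ≅ Z.
  H_2: rank ker ∂_2 − rank ∂_3 = (5 − 5) − 0 = 0, and there is no ∂_3, so H_2 ≅ 0.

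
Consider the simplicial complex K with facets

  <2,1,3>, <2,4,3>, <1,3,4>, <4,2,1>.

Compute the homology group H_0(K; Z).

H_0 = Z.

Order the vertices as 1 < 2 < 3 < 4. Listing each simplex with vertices in this order, K has dimension 2 with simplices:

  0-simplices (4): [1], [2], [3], [4]
  1-simplices (6): [1,2], [1,3], [1,4], [2,3], [2,4], [3,4]
  2-simplices (4): [1,2,3], [1,2,4], [1,3,4], [2,3,4]

Hence C_0 ≅ Z^4, C_1 ≅ Z^6, C_2 ≅ Z^4.

∂_1: C_1 → C_0 is given by ∂[p,q] = [q] − [p]. For instance
  ∂[3,4] = [4] − [3].
The 4×6 boundary matrix has rank 3 and Smith normal form diag(1,1,1).

∂_2: C_2 → C_1 sends each 2-simplex [p,q,r] to [q,r] − [p,r] + [p,q]. For instance
  ∂[2,3,4] = [3,4] − [2,4] + [2,3],
  ∂[1,3,4] = [3,4] − [1,4] + [1,3].
As a 6×4 matrix over Z this has rank 3, with invariant factors (1,1,1).

Computing H_k = (kernel of ∂_k) / (image of ∂_{k+1}):

  H_0: rank C_0 − rank ∂_1 = 4 − 3 = 1, and the invariant factors of ∂_1 are all 1, so H_0 = Z.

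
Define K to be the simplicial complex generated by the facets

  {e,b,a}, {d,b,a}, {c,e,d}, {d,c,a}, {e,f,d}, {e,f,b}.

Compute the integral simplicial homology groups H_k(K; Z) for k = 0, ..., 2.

H_0 ≅ Z,  H_1 ≅ Z,  H_2 = 0.

Take the total order a < b < c < d < e < f on the vertex set. Then K (dimension 2) consists of the simplices:

  0-simplices (6): a, b, c, d, e, f
  1-simplices (12): ab, ac, ad, ae, bd, be, bf, cd, ce, de, df, ef
  2-simplices (6): abd, abe, acd, bef, cde, def

Hence C_0 ≅ Z^6, C_1 ≅ Z^12, C_2 ≅ Z^6.

Boundary ∂_1: C_1 → C_0 sends each edge [p,q] (with p < q) to q − p. For instance
  ∂ef = f − e.
The resulting 6×12 matrix has rank 5, and its Smith normal form has invariant factors (1,1,1,1,1).

The boundary map ∂_2: C_2 → C_1 maps a triangle to the signed sum of its edges. For instance
  ∂cde = de − ce + cd,
  ∂def = ef − df + de.
The resulting 12×6 matrix has rank 6, and its Smith normal form has invariant factors (1,1,1,1,1,1).

From H_k ≅ ker(∂_k) / im(∂_{k+1}) we obtain:

  H_0: rank C_0 − rank ∂_1 = 6 − 5 = 1, and the invariant factors of ∂_1 are all 1, so H_0 = Z.
  H_1: rank ker ∂_1 − rank ∂_2 = (12 − 5) − 6 = 1, and the invariant factors of ∂_2 are all 1, so H_1 = Z.
  H_2: rank ker ∂_2 − rank ∂_3 = (6 − 6) − 0 = 0, and there is no ∂_3, so H_2 = 0.

(K is a triangulation of the cylinder S^1 x I.)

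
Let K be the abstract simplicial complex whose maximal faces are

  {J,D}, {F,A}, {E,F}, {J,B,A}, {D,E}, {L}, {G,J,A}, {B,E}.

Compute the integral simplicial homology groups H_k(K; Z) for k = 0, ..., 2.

We work with the vertex ordering A < B < D < E < F < G < J < L. The simplices of K, each written with vertices in increasing order, are:

  0-simplices (8): A, B, D, E, F, G, J, L
  1-simplices (10): AB, AF, AG, AJ, BE, BJ, DE, DJ, EF, GJ
  2-simplices (2): ABJ, AGJ

so the chain groups are C_0 ≅ Z^8, C_1 ≅ Z^10, C_2 ≅ Z^2.

The boundary map ∂_1: C_1 → C_0 sends each edge [p,q] (with p < q) to q − p. For instance
  ∂EF = F − E.
This gives a 8×10 integer matrix of rank 6; reducing to Smith normal form yields diagonal entries (1,1,1,1,1,1).

Boundary ∂_2: C_2 → C_1 maps a triangle to the signed sum of its edges. For instance
  ∂AGJ = GJ − AJ + AG,
  ∂ABJ = BJ − AJ + AB.
The 10×2 boundary matrix has rank 2 and Smith normal form diag(1,1).

Computing H_k = (kernel of ∂_k) / (image of ∂_{k+1}):

  H_0: rank C_0 − rank ∂_1 = 8 − 6 = 2, and the invariant factors of ∂_1 are all 1, so H_0 ≅ Z^2.
  H_1: rank ker ∂_1 − rank ∂_2 = (10 − 6) − 2 = 2, and the invariant factors of ∂_2 are all 1, so H_1 ≅ Z^2.
  H_2: rank ker ∂_2 − rank ∂_3 = (2 − 2) − 0 = 0, and there is no ∂_3, so H_2 ≅ 0.

H_0 = Z^2,  H_1 = Z^2,  H_2 = 0.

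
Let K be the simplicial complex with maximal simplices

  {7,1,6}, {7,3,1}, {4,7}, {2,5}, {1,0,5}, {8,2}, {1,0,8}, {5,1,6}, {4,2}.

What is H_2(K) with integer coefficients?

K has 9 vertices, 15 edges, 5 triangles.
rank ∂_2 = 5, rank ∂_3 = 0 ⇒ b_2 = 5 − 5 − 0 = 0. So H_2 = 0.

H_2 = 0.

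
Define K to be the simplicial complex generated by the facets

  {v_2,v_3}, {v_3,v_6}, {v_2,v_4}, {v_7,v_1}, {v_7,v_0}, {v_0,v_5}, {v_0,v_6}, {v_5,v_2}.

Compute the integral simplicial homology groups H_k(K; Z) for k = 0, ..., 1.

H_0 = Z,  H_1 = Z.

Take the total order v_0 < v_1 < v_2 < v_3 < v_4 < v_5 < v_6 < v_7 on the vertex set. Then K (dimension 1) consists of the simplices:

  0-simplices (8): [v_0], [v_1], [v_2], [v_3], [v_4], [v_5], [v_6], [v_7]
  1-simplices (8): [v_0,v_5], [v_0,v_6], [v_0,v_7], [v_1,v_7], [v_2,v_3], [v_2,v_4], [v_2,v_5], [v_3,v_6]

so the chain groups are C_0 ≅ Z^8, C_1 ≅ Z^8.

The boundary map ∂_1: C_1 → C_0 is given by ∂[p,q] = [q] − [p].
This gives a 8×8 integer matrix of rank 7; reducing to Smith normal form yields diagonal entries (1,1,1,1,1,1,1).

Reading off H_k = ker ∂_k / im ∂_{k+1}:

  H_0: rank C_0 − rank ∂_1 = 8 − 7 = 1, and the invariant factors of ∂_1 are all 1, so H_0 ≅ Z.
  H_1: rank ker ∂_1 − rank ∂_2 = (8 − 7) − 0 = 1, and there is no ∂_2, so H_1 ≅ Z.

As a check, the Euler characteristic is 8 − 8 = 0, which agrees with 1 − 1 = 0.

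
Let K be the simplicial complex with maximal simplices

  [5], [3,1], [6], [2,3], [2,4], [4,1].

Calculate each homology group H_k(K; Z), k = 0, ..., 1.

Take the total order 1 < 2 < 3 < 4 < 5 < 6 on the vertex set. Then K (dimension 1) consists of the simplices:

  0-simplices (6): [1], [2], [3], [4], [5], [6]
  1-simplices (4): [1,3], [1,4], [2,3], [2,4]

so the chain groups are C_0 ≅ Z^6, C_1 ≅ Z^4.

The boundary map ∂_1: C_1 → C_0 is given by ∂[p,q] = [q] − [p].
This gives a 6×4 integer matrix of rank 3; reducing to Smith normal form yields diagonal entries (1,1,1).

Computing H_k = (kernel of ∂_k) / (image of ∂_{k+1}):

  H_0: rank C_0 − rank ∂_1 = 6 − 3 = 3, and the invariant factors of ∂_1 are all 1, so H_0 ≅ Z^3.
  H_1: rank ker ∂_1 − rank ∂_2 = (4 − 3) − 0 = 1, and there is no ∂_2, so H_1 ≅ Z.

H_0 ≅ Z^3,  H_1 ≅ Z.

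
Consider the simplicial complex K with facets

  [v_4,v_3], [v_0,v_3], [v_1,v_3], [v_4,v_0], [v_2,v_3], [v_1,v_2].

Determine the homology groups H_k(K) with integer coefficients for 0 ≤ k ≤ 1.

Order the vertices as v_0 < v_1 < v_2 < v_3 < v_4. Listing each simplex with vertices in this order, K has dimension 1 with simplices:

  0-simplices (5): [v_0], [v_1], [v_2], [v_3], [v_4]
  1-simplices (6): [v_0,v_3], [v_0,v_4], [v_1,v_2], [v_1,v_3], [v_2,v_3], [v_3,v_4]

so the chain groups are C_0 ≅ Z^5, C_1 ≅ Z^6.

∂_1: C_1 → C_0 is given by ∂[p,q] = [q] − [p].
The resulting 5×6 matrix has rank 4, and its Smith normal form has invariant factors (1,1,1,1).

Reading off H_k = ker ∂_k / im ∂_{k+1}:

  H_0: rank C_0 − rank ∂_1 = 5 − 4 = 1, and the invariant factors of ∂_1 are all 1, so H_0 ≅ Z.
  H_1: rank ker ∂_1 − rank ∂_2 = (6 − 4) − 0 = 2, and there is no ∂_2, so H_1 ≅ Z^2.

(K is a triangulation of a wedge of 2 circles.)

H_0 ≅ Z,  H_1 ≅ Z^2.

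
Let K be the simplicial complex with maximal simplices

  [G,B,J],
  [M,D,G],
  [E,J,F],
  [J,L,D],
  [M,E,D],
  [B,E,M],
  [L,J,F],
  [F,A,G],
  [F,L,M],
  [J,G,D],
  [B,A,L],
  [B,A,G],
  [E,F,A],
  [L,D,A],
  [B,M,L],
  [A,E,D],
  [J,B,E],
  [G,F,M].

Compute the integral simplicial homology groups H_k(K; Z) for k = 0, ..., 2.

Fix the vertex order A < B < D < E < F < G < J < L < M and write every simplex with vertices in increasing order. Then dim K = 2 and the simplices of K are:

  0-simplices (9): A, B, D, E, F, G, J, L, M
  1-simplices (27): AB, AD, AE, AF, AG, AL, BE, BG, BJ, BL, BM, DE, DG, DJ, DL, DM, EF, EJ, EM, FG, FJ, FL, FM, GJ, GM, JL, LM
  2-simplices (18): ABG, ABL, ADE, ADL, AEF, AFG, BEJ, BEM, BGJ, BLM, DEM, DGJ, DGM, DJL, EFJ, FGM, FJL, FLM

giving chain groups C_0 ≅ Z^9, C_1 ≅ Z^27, C_2 ≅ Z^18.

The boundary map ∂_1: C_1 → C_0 sends each edge [p,q] (with p < q) to q − p.
The 9×27 boundary matrix has rank 8 and Smith normal form diag(1,1,1,1,1,1,1,1).

Boundary ∂_2: C_2 → C_1 acts by ∂[p,q,r] = [q,r] − [p,r] + [p,q]. For instance
  ∂DJL = JL − DL + DJ,
  ∂ADE = DE − AE + AD.
The 27×18 boundary matrix has rank 17 and Smith normal form diag(1,1,1,1,1,1,1,1,1,1,1,1,1,1,1,1,1).

Now H_k = ker ∂_k / im ∂_{k+1}, so:

  H_0: rank C_0 − rank ∂_1 = 9 − 8 = 1, and the invariant factors of ∂_1 are all 1, so H_0 = Z.
  H_1: rank ker ∂_1 − rank ∂_2 = (27 − 8) − 17 = 2, and the invariant factors of ∂_2 are all 1, so H_1 = Z^2.
  H_2: rank ker ∂_2 − rank ∂_3 = (18 − 17) − 0 = 1, and there is no ∂_3, so H_2 = Z.

H_0 = Z,  H_1 = Z^2,  H_2 = Z.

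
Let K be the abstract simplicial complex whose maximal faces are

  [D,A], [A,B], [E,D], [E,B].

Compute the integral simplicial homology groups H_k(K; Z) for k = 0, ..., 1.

Take the total order A < B < D < E on the vertex set. Then K (dimension 1) consists of the simplices:

  0-simplices (4): A, B, D, E
  1-simplices (4): AB, AD, BE, DE

so the chain groups are C_0 ≅ Z^4, C_1 ≅ Z^4.

∂_1: C_1 → C_0 maps an edge to its endpoints' difference, ∂[p,q] = q − p. For instance
  ∂AB = B − A.
This gives a 4×4 integer matrix of rank 3; reducing to Smith normal form yields diagonal entries (1,1,1).

From H_k ≅ ker(∂_k) / im(∂_{k+1}) we obtain:

  H_0: rank C_0 − rank ∂_1 = 4 − 3 = 1, and the invariant factors of ∂_1 are all 1, so H_0 = Z.
  H_1: rank ker ∂_1 − rank ∂_2 = (4 − 3) − 0 = 1, and there is no ∂_2, so H_1 = Z.

(K is a triangulation of the circle S^1.)

H_0 = Z,  H_1 = Z.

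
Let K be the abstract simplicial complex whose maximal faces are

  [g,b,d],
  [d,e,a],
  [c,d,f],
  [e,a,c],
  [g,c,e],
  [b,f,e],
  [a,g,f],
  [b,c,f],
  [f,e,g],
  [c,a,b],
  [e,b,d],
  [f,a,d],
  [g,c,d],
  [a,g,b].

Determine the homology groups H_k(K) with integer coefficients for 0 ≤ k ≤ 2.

We work with the vertex ordering a < b < c < d < e < f < g. The simplices of K, each written with vertices in increasing order, are:

  0-simplices (7): a, b, c, d, e, f, g
  1-simplices (21): ab, ac, ad, ae, af, ag, bc, bd, be, bf, bg, cd, ce, cf, cg, de, df, dg, ef, eg, fg
  2-simplices (14): abc, abg, ace, ade, adf, afg, bcf, bde, bdg, bef, cdf, cdg, ceg, efg

so the chain groups are C_0 ≅ Z^7, C_1 ≅ Z^21, C_2 ≅ Z^14.

The boundary map ∂_1: C_1 → C_0 sends each edge [p,q] (with p < q) to q − p.
The 7×21 boundary matrix has rank 6 and Smith normal form diag(1,1,1,1,1,1).

∂_2: C_2 → C_1 sends each 2-simplex [p,q,r] to [q,r] − [p,r] + [p,q]. For instance
  ∂ade = de − ae + ad,
  ∂ace = ce − ae + ac.
This gives a 21×14 integer matrix of rank 13; reducing to Smith normal form yields diagonal entries (1,1,1,1,1,1,1,1,1,1,1,1,1).

From H_k ≅ ker(∂_k) / im(∂_{k+1}) we obtain:

  H_0: rank C_0 − rank ∂_1 = 7 − 6 = 1, and the invariant factors of ∂_1 are all 1, so H_0 = Z.
  H_1: rank ker ∂_1 − rank ∂_2 = (21 − 6) − 13 = 2, and the invariant factors of ∂_2 are all 1, so H_1 = Z^2.
  H_2: rank ker ∂_2 − rank ∂_3 = (14 − 13) − 0 = 1, and there is no ∂_3, so H_2 = Z.

As a check, the Euler characteristic is 7 − 21 + 14 = 0, which agrees with 1 − 2 + 1 = 0.
(K is a triangulation of the torus T^2.)

H_0 ≅ Z,  H_1 ≅ Z^2,  H_2 ≅ Z.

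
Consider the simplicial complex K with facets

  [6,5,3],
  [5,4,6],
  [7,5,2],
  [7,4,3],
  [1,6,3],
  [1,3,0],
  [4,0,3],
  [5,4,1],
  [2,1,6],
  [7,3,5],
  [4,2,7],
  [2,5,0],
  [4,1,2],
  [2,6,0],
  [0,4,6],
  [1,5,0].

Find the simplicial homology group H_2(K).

H_2 ≅ Z.

Take the total order 0 < 1 < 2 < 3 < 4 < 5 < 6 < 7 on the vertex set. Then K (dimension 2) consists of the simplices:

  0-simplices (8): [0], [1], [2], [3], [4], [5], [6], [7]
  1-simplices (24): (24 of them)
  2-simplices (16): [0,1,3], [0,1,5], [0,2,5], [0,2,6], [0,3,4], [0,4,6], [1,2,4], [1,2,6], [1,3,6], [1,4,5], [2,4,7], [2,5,7], [3,4,7], [3,5,6], [3,5,7], [4,5,6]

giving chain groups C_0 ≅ Z^8, C_1 ≅ Z^24, C_2 ≅ Z^16.

The boundary map ∂_1: C_1 → C_0 sends each edge [p,q] (with p < q) to q − p.
The resulting 8×24 matrix has rank 7, and its Smith normal form has invariant factors (1,1,1,1,1,1,1).

The boundary map ∂_2: C_2 → C_1 maps a triangle to the signed sum of its edges. For instance
  ∂[3,4,7] = [4,7] − [3,7] + [3,4],
  ∂[0,1,5] = [1,5] − [0,5] + [0,1].
The 24×16 boundary matrix has rank 15 and Smith normal form diag(1,1,1,1,1,1,1,1,1,1,1,1,1,1,1).

Computing H_k = (kernel of ∂_k) / (image of ∂_{k+1}):

  H_2: rank ker ∂_2 − rank ∂_3 = (16 − 15) − 0 = 1, and there is no ∂_3, so H_2 ≅ Z.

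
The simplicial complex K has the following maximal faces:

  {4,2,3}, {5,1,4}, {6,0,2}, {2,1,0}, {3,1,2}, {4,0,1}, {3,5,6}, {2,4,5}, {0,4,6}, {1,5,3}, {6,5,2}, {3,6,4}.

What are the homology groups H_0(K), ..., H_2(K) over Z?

Take the total order 0 < 1 < 2 < 3 < 4 < 5 < 6 on the vertex set. Then K (dimension 2) consists of the simplices:

  0-simplices (7): [0], [1], [2], [3], [4], [5], [6]
  1-simplices (18): [0,1], [0,2], [0,4], [0,6], [1,2], [1,3], [1,4], [1,5], [2,3], [2,4], [2,5], [2,6], [3,4], [3,5], [3,6], [4,5], [4,6], [5,6]
  2-simplices (12): [0,1,2], [0,1,4], [0,2,6], [0,4,6], [1,2,3], [1,3,5], [1,4,5], [2,3,4], [2,4,5], [2,5,6], [3,4,6], [3,5,6]

giving chain groups C_0 ≅ Z^7, C_1 ≅ Z^18, C_2 ≅ Z^12.

∂_1: C_1 → C_0 maps an edge to its endpoints' difference, ∂[p,q] = q − p. For instance
  ∂[0,1] = [1] − [0].
As a 7×18 matrix over Z this has rank 6, with invariant factors (1,1,1,1,1,1).

Boundary ∂_2: C_2 → C_1 sends each 2-simplex [p,q,r] to [q,r] − [p,r] + [p,q]. For instance
  ∂[1,3,5] = [3,5] − [1,5] + [1,3],
  ∂[0,1,2] = [1,2] − [0,2] + [0,1].
The resulting 18×12 matrix has rank 12, and its Smith normal form has invariant factors (1,1,1,1,1,1,1,1,1,1,1,2).

Now H_k = ker ∂_k / im ∂_{k+1}, so:

  H_0: rank C_0 − rank ∂_1 = 7 − 6 = 1, and the invariant factors of ∂_1 are all 1, so H_0 = Z.
  H_1: rank ker ∂_1 − rank ∂_2 = (18 − 6) − 12 = 0, and ∂_2 has invariant factor 2 > 1, so H_1 = Z/2.
  H_2: rank ker ∂_2 − rank ∂_3 = (12 − 12) − 0 = 0, and there is no ∂_3, so H_2 = 0.

As a check, the Euler characteristic is 7 − 18 + 12 = 1, which agrees with 1 − 0 + 0 = 1.

H_0 ≅ Z,  H_1 ≅ Z/2,  H_2 = 0.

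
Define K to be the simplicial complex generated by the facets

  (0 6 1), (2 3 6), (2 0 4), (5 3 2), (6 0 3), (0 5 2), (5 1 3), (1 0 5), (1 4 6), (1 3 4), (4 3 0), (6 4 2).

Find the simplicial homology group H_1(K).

We work with the vertex ordering 0 < 1 < 2 < 3 < 4 < 5 < 6. The simplices of K, each written with vertices in increasing order, are:

  0-simplices (7): [0], [1], [2], [3], [4], [5], [6]
  1-simplices (18): [0,1], [0,2], [0,3], [0,4], [0,5], [0,6], [1,3], [1,4], [1,5], [1,6], [2,3], [2,4], [2,5], [2,6], [3,4], [3,5], [3,6], [4,6]
  2-simplices (12): [0,1,5], [0,1,6], [0,2,4], [0,2,5], [0,3,4], [0,3,6], [1,3,4], [1,3,5], [1,4,6], [2,3,5], [2,3,6], [2,4,6]

Hence C_0 ≅ Z^7, C_1 ≅ Z^18, C_2 ≅ Z^12.

The boundary map ∂_1: C_1 → C_0 maps an edge to its endpoints' difference, ∂[p,q] = q − p. For instance
  ∂[2,5] = [5] − [2].
As a 7×18 matrix over Z this has rank 6, with invariant factors (1,1,1,1,1,1).

The boundary map ∂_2: C_2 → C_1 acts by ∂[p,q,r] = [q,r] − [p,r] + [p,q]. For instance
  ∂[0,3,4] = [3,4] − [0,4] + [0,3],
  ∂[1,4,6] = [4,6] − [1,6] + [1,4].
The 18×12 boundary matrix has rank 12 and Smith normal form diag(1,1,1,1,1,1,1,1,1,1,1,2).

Now H_k = ker ∂_k / im ∂_{k+1}, so:

  H_1: rank ker ∂_1 − rank ∂_2 = (18 − 6) − 12 = 0, and ∂_2 has invariant factor 2 > 1, so H_1 ≅ Z/2.

H_1 ≅ Z/2.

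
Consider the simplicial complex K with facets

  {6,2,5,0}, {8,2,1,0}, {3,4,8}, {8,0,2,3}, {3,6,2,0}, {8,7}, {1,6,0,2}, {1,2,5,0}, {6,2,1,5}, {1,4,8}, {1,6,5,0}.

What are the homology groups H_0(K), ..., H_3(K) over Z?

H_0 ≅ Z,  H_1 = 0,  H_2 = 0,  H_3 ≅ Z.

Take the total order 0 < 1 < 2 < 3 < 4 < 5 < 6 < 7 < 8 on the vertex set. Then K (dimension 3) consists of the simplices:

  0-simplices (9): [0], [1], [2], [3], [4], [5], [6], [7], [8]
  1-simplices (21): [0,1], [0,2], [0,3], [0,5], [0,6], [0,8], [1,2], [1,4], [1,5], [1,6], [1,8], [2,3], [2,5], [2,6], [2,8], [3,4], [3,6], [3,8], [4,8], [5,6], [7,8]
  2-simplices (20): (20 of them)
  3-simplices (8): [0,1,2,5], [0,1,2,6], [0,1,2,8], [0,1,5,6], [0,2,3,6], [0,2,3,8], [0,2,5,6], [1,2,5,6]

Hence C_0 ≅ Z^9, C_1 ≅ Z^21, C_2 ≅ Z^20, C_3 ≅ Z^8.

∂_1: C_1 → C_0 is given by ∂[p,q] = [q] − [p]. For instance
  ∂[1,8] = [8] − [1].
As a 9×21 matrix over Z this has rank 8, with invariant factors (1,1,1,1,1,1,1,1).

Boundary ∂_2: C_2 → C_1 acts by ∂[p,q,r] = [q,r] − [p,r] + [p,q]. For instance
  ∂[0,1,2] = [1,2] − [0,2] + [0,1],
  ∂[0,1,8] = [1,8] − [0,8] + [0,1].
The 21×20 boundary matrix has rank 13 and Smith normal form diag(1,1,1,1,1,1,1,1,1,1,1,1,1).

The boundary map ∂_3: C_3 → C_2 sends each 3-simplex σ to the alternating sum Σ_i (−1)^i (σ with its i-th vertex removed). For instance
  ∂[0,2,5,6] = [2,5,6] − [0,5,6] + [0,2,6] − [0,2,5],
  ∂[0,1,2,8] = [1,2,8] − [0,2,8] + [0,1,8] − [0,1,2].
As a 20×8 matrix over Z this has rank 7, with invariant factors (1,1,1,1,1,1,1).

Computing H_k = (kernel of ∂_k) / (image of ∂_{k+1}):

  H_0: rank C_0 − rank ∂_1 = 9 − 8 = 1, and the invariant factors of ∂_1 are all 1, so H_0 ≅ Z.
  H_1: rank ker ∂_1 − rank ∂_2 = (21 − 8) − 13 = 0, and the invariant factors of ∂_2 are all 1, so H_1 ≅ 0.
  H_2: rank ker ∂_2 − rank ∂_3 = (20 − 13) − 7 = 0, and the invariant factors of ∂_3 are all 1, so H_2 ≅ 0.
  H_3: rank ker ∂_3 − rank ∂_4 = (8 − 7) − 0 = 1, and there is no ∂_4, so H_3 ≅ Z.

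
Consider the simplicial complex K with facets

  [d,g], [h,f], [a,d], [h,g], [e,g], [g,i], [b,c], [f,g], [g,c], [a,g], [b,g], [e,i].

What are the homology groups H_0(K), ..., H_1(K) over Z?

We work with the vertex ordering a < b < c < d < e < f < g < h < i. The simplices of K, each written with vertices in increasing order, are:

  0-simplices (9): a, b, c, d, e, f, g, h, i
  1-simplices (12): ad, ag, bc, bg, cg, dg, eg, ei, fg, fh, gh, gi

so the chain groups are C_0 ≅ Z^9, C_1 ≅ Z^12.

The boundary map ∂_1: C_1 → C_0 is given by ∂[p,q] = [q] − [p]. For instance
  ∂bg = g − b.
The resulting 9×12 matrix has rank 8, and its Smith normal form has invariant factors (1,1,1,1,1,1,1,1).

From H_k ≅ ker(∂_k) / im(∂_{k+1}) we obtain:

  H_0: rank C_0 − rank ∂_1 = 9 − 8 = 1, and the invariant factors of ∂_1 are all 1, so H_0 = Z.
  H_1: rank ker ∂_1 − rank ∂_2 = (12 − 8) − 0 = 4, and there is no ∂_2, so H_1 = Z^4.

As a check, the Euler characteristic is 9 − 12 = -3, which agrees with 1 − 4 = -3.
(K is a triangulation of a wedge of 4 circles.)

H_0 ≅ Z,  H_1 ≅ Z^4.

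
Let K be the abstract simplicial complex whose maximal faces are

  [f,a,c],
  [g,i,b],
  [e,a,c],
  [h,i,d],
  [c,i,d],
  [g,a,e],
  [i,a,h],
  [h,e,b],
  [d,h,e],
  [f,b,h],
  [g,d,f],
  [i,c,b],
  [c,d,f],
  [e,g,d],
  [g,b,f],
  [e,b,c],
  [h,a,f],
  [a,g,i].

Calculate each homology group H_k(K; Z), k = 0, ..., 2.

Take the total order a < b < c < d < e < f < g < h < i on the vertex set. Then K (dimension 2) consists of the simplices:

  0-simplices (9): a, b, c, d, e, f, g, h, i
  1-simplices (27): ac, ae, af, ag, ah, ai, bc, be, bf, bg, bh, bi, cd, ce, cf, ci, de, df, dg, dh, di, eg, eh, fg, fh, gi, hi
  2-simplices (18): ace, acf, aeg, afh, agi, ahi, bce, bci, beh, bfg, bfh, bgi, cdf, cdi, deg, deh, dfg, dhi

Hence C_0 ≅ Z^9, C_1 ≅ Z^27, C_2 ≅ Z^18.

The boundary map ∂_1: C_1 → C_0 is given by ∂[p,q] = [q] − [p]. For instance
  ∂ae = e − a.
As a 9×27 matrix over Z this has rank 8, with invariant factors (1,1,1,1,1,1,1,1).

Boundary ∂_2: C_2 → C_1 acts by ∂[p,q,r] = [q,r] − [p,r] + [p,q]. For instance
  ∂bci = ci − bi + bc,
  ∂afh = fh − ah + af.
The resulting 27×18 matrix has rank 17, and its Smith normal form has invariant factors (1,1,1,1,1,1,1,1,1,1,1,1,1,1,1,1,1).

Computing H_k = (kernel of ∂_k) / (image of ∂_{k+1}):

  H_0: rank C_0 − rank ∂_1 = 9 − 8 = 1, and the invariant factors of ∂_1 are all 1, so H_0 = Z.
  H_1: rank ker ∂_1 − rank ∂_2 = (27 − 8) − 17 = 2, and the invariant factors of ∂_2 are all 1, so H_1 = Z^2.
  H_2: rank ker ∂_2 − rank ∂_3 = (18 − 17) − 0 = 1, and there is no ∂_3, so H_2 = Z.

As a check, the Euler characteristic is 9 − 27 + 18 = 0, which agrees with 1 − 2 + 1 = 0.
(K is a triangulation of the torus T^2.)

H_0 = Z,  H_1 = Z^2,  H_2 = Z.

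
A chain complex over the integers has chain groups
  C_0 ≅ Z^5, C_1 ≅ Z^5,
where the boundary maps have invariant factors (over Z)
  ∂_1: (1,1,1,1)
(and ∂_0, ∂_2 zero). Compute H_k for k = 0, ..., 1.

H_0: b_0 = 5 − 0 − 4 = 1; torsion from ∂_1 factors > 1: none. So H_0 = Z.
H_1: b_1 = 5 − 4 − 0 = 1; torsion from ∂_2 factors > 1: none. So H_1 = Z.

H_0 = Z,  H_1 = Z.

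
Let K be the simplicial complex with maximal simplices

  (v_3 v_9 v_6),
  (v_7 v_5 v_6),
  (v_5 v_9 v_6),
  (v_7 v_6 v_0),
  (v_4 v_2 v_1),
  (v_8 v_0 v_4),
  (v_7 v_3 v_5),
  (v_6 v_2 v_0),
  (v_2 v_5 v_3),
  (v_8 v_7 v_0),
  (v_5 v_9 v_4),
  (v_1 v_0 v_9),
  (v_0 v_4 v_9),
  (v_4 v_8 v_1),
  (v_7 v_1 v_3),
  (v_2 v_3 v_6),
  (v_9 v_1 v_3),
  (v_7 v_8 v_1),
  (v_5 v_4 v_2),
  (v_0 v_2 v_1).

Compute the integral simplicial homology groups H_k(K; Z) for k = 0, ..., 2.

H_0 = Z,  H_1 = Z × Z/2,  H_2 = 0.

Order the vertices as v_0 < v_1 < v_2 < v_3 < v_4 < v_5 < v_6 < v_7 < v_8 < v_9. Listing each simplex with vertices in this order, K has dimension 2 with simplices:

  0-simplices (10): [v_0], [v_1], [v_2], [v_3], [v_4], [v_5], [v_6], [v_7], [v_8], [v_9]
  1-simplices (30): (30 of them)
  2-simplices (20): (20 of them)

giving chain groups C_0 ≅ Z^10, C_1 ≅ Z^30, C_2 ≅ Z^20.

The boundary map ∂_1: C_1 → C_0 is given by ∂[p,q] = [q] − [p]. For instance
  ∂[v_2,v_5] = [v_5] − [v_2].
The 10×30 boundary matrix has rank 9 and Smith normal form diag(1,1,1,1,1,1,1,1,1).

Boundary ∂_2: C_2 → C_1 sends each 2-simplex [p,q,r] to [q,r] − [p,r] + [p,q]. For instance
  ∂[v_2,v_4,v_5] = [v_4,v_5] − [v_2,v_5] + [v_2,v_4],
  ∂[v_1,v_3,v_9] = [v_3,v_9] − [v_1,v_9] + [v_1,v_3].
The resulting 30×20 matrix has rank 20, and its Smith normal form has invariant factors (1,1,1,1,1,1,1,1,1,1,1,1,1,1,1,1,1,1,1,2).

Reading off H_k = ker ∂_k / im ∂_{k+1}:

  H_0: rank C_0 − rank ∂_1 = 10 − 9 = 1, and the invariant factors of ∂_1 are all 1, so H_0 = Z.
  H_1: rank ker ∂_1 − rank ∂_2 = (30 − 9) − 20 = 1, and ∂_2 has invariant factor 2 > 1, so H_1 = Z × Z/2.
  H_2: rank ker ∂_2 − rank ∂_3 = (20 − 20) − 0 = 0, and there is no ∂_3, so H_2 = 0.

As a check, the Euler characteristic is 10 − 30 + 20 = 0, which agrees with 1 − 1 + 0 = 0.
(K is a triangulation of the Klein bottle.)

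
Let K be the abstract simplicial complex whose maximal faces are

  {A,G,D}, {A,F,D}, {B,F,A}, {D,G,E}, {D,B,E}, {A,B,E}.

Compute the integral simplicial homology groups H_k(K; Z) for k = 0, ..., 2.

K has 6 vertices, 12 edges, 6 triangles.
rank ∂_0 = 0, rank ∂_1 = 5 ⇒ b_0 = 6 − 0 − 5 = 1; all invariant factors of ∂_1 are 1 so no torsion. So H_0 = Z.
rank ∂_1 = 5, rank ∂_2 = 6 ⇒ b_1 = 12 − 5 − 6 = 1; all invariant factors of ∂_2 are 1 so no torsion. So H_1 = Z.
rank ∂_2 = 6, rank ∂_3 = 0 ⇒ b_2 = 6 − 6 − 0 = 0. So H_2 = 0.

H_0 ≅ Z,  H_1 ≅ Z,  H_2 = 0.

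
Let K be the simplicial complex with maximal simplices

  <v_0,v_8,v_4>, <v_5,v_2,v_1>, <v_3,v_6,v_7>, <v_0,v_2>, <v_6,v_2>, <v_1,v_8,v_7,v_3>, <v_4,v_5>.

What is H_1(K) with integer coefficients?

Take the total order v_0 < v_1 < v_2 < v_3 < v_4 < v_5 < v_6 < v_7 < v_8 on the vertex set. Then K (dimension 3) consists of the simplices:

  0-simplices (9): [v_0], [v_1], [v_2], [v_3], [v_4], [v_5], [v_6], [v_7], [v_8]
  1-simplices (17): (17 of them)
  2-simplices (7): [v_0,v_4,v_8], [v_1,v_2,v_5], [v_1,v_3,v_7], [v_1,v_3,v_8], [v_1,v_7,v_8], [v_3,v_6,v_7], [v_3,v_7,v_8]
  3-simplices (1): [v_1,v_3,v_7,v_8]

giving chain groups C_0 ≅ Z^9, C_1 ≅ Z^17, C_2 ≅ Z^7, C_3 ≅ Z^1.

Boundary ∂_1: C_1 → C_0 maps an edge to its endpoints' difference, ∂[p,q] = q − p. For instance
  ∂[v_1,v_3] = [v_3] − [v_1].
The 9×17 boundary matrix has rank 8 and Smith normal form diag(1,1,1,1,1,1,1,1).

The boundary map ∂_2: C_2 → C_1 maps a triangle to the signed sum of its edges. For instance
  ∂[v_0,v_4,v_8] = [v_4,v_8] − [v_0,v_8] + [v_0,v_4],
  ∂[v_3,v_7,v_8] = [v_7,v_8] − [v_3,v_8] + [v_3,v_7].
This gives a 17×7 integer matrix of rank 6; reducing to Smith normal form yields diagonal entries (1,1,1,1,1,1).

∂_3: C_3 → C_2 sends each 3-simplex σ to the alternating sum Σ_i (−1)^i (σ with its i-th vertex removed). For instance
  ∂[v_1,v_3,v_7,v_8] = [v_3,v_7,v_8] − [v_1,v_7,v_8] + [v_1,v_3,v_8] − [v_1,v_3,v_7].
This gives a 7×1 integer matrix of rank 1; reducing to Smith normal form yields diagonal entries (1).

Now H_k = ker ∂_k / im ∂_{k+1}, so:

  H_1: rank ker ∂_1 − rank ∂_2 = (17 − 8) − 6 = 3, and the invariant factors of ∂_2 are all 1, so H_1 = Z^3.

H_1 = Z^3.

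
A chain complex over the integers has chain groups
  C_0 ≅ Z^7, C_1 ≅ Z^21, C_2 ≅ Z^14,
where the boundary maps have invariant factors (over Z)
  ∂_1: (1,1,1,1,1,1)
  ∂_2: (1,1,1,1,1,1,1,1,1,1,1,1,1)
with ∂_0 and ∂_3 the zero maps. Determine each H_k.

H_0: b_0 = 7 − 0 − 6 = 1; torsion from ∂_1 factors > 1: none. So H_0 = Z.
H_1: b_1 = 21 − 6 − 13 = 2; torsion from ∂_2 factors > 1: none. So H_1 = Z^2.
H_2: b_2 = 14 − 13 − 0 = 1; torsion from ∂_3 factors > 1: none. So H_2 = Z.

H_0 = Z,  H_1 = Z^2,  H_2 = Z.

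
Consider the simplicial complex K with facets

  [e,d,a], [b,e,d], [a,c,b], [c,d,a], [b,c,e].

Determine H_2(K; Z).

Order the vertices as a < b < c < d < e. Listing each simplex with vertices in this order, K has dimension 2 with simplices:

  0-simplices (5): a, b, c, d, e
  1-simplices (10): ab, ac, ad, ae, bc, bd, be, cd, ce, de
  2-simplices (5): abc, acd, ade, bce, bde

Hence C_0 ≅ Z^5, C_1 ≅ Z^10, C_2 ≅ Z^5.

The boundary map ∂_1: C_1 → C_0 sends each edge [p,q] (with p < q) to q − p. For instance
  ∂cd = d − c.
The 5×10 boundary matrix has rank 4 and Smith normal form diag(1,1,1,1).

∂_2: C_2 → C_1 maps a triangle to the signed sum of its edges. For instance
  ∂abc = bc − ac + ab,
  ∂bde = de − be + bd.
The 10×5 boundary matrix has rank 5 and Smith normal form diag(1,1,1,1,1).

From H_k ≅ ker(∂_k) / im(∂_{k+1}) we obtain:

  H_2: rank ker ∂_2 − rank ∂_3 = (5 − 5) − 0 = 0, and there is no ∂_3, so H_2 = 0.

(K is a triangulation of the Möbius band.)

H_2 = 0.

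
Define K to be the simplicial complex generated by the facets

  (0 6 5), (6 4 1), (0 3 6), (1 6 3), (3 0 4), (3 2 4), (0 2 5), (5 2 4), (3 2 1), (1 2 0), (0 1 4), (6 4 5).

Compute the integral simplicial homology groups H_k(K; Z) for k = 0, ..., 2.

H_0 = Z,  H_1 = Z/2Z,  H_2 = 0.

We work with the vertex ordering 0 < 1 < 2 < 3 < 4 < 5 < 6. The simplices of K, each written with vertices in increasing order, are:

  0-simplices (7): [0], [1], [2], [3], [4], [5], [6]
  1-simplices (18): [0,1], [0,2], [0,3], [0,4], [0,5], [0,6], [1,2], [1,3], [1,4], [1,6], [2,3], [2,4], [2,5], [3,4], [3,6], [4,5], [4,6], [5,6]
  2-simplices (12): [0,1,2], [0,1,4], [0,2,5], [0,3,4], [0,3,6], [0,5,6], [1,2,3], [1,3,6], [1,4,6], [2,3,4], [2,4,5], [4,5,6]

so the chain groups are C_0 ≅ Z^7, C_1 ≅ Z^18, C_2 ≅ Z^12.

Boundary ∂_1: C_1 → C_0 sends each edge [p,q] (with p < q) to q − p. For instance
  ∂[1,2] = [2] − [1].
As a 7×18 matrix over Z this has rank 6, with invariant factors (1,1,1,1,1,1).

Boundary ∂_2: C_2 → C_1 maps a triangle to the signed sum of its edges. For instance
  ∂[0,1,4] = [1,4] − [0,4] + [0,1],
  ∂[1,2,3] = [2,3] − [1,3] + [1,2].
This gives a 18×12 integer matrix of rank 12; reducing to Smith normal form yields diagonal entries (1,1,1,1,1,1,1,1,1,1,1,2).

From H_k ≅ ker(∂_k) / im(∂_{k+1}) we obtain:

  H_0: rank C_0 − rank ∂_1 = 7 − 6 = 1, and the invariant factors of ∂_1 are all 1, so H_0 = Z.
  H_1: rank ker ∂_1 − rank ∂_2 = (18 − 6) − 12 = 0, and ∂_2 has invariant factor 2 > 1, so H_1 = Z/2Z.
  H_2: rank ker ∂_2 − rank ∂_3 = (12 − 12) − 0 = 0, and there is no ∂_3, so H_2 = 0.

As a check, the Euler characteristic is 7 − 18 + 12 = 1, which agrees with 1 − 0 + 0 = 1.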